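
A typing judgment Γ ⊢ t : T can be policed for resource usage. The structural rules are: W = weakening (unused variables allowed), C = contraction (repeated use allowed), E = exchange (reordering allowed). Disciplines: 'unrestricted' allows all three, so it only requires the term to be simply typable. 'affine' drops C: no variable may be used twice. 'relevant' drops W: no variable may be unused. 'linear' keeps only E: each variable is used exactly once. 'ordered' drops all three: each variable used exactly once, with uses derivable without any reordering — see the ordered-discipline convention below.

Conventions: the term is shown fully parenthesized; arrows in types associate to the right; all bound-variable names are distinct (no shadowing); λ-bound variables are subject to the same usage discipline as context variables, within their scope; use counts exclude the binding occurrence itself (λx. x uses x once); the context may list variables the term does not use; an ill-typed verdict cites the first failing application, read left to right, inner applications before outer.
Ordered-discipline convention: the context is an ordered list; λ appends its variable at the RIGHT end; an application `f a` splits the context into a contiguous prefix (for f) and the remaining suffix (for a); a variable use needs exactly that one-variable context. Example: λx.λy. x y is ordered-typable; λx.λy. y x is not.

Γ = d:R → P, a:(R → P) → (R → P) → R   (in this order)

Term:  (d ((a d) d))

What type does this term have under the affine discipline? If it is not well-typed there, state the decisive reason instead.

not well-typed under affine — d ×3 used more than once (contraction)
usage: d: 3×; a: 1×
order of uses: d, a, d, d
typing: ✓ — P
all disciplines: ordered ✗ · linear ✗ · affine ✗ · relevant ✓ · unrestricted ✓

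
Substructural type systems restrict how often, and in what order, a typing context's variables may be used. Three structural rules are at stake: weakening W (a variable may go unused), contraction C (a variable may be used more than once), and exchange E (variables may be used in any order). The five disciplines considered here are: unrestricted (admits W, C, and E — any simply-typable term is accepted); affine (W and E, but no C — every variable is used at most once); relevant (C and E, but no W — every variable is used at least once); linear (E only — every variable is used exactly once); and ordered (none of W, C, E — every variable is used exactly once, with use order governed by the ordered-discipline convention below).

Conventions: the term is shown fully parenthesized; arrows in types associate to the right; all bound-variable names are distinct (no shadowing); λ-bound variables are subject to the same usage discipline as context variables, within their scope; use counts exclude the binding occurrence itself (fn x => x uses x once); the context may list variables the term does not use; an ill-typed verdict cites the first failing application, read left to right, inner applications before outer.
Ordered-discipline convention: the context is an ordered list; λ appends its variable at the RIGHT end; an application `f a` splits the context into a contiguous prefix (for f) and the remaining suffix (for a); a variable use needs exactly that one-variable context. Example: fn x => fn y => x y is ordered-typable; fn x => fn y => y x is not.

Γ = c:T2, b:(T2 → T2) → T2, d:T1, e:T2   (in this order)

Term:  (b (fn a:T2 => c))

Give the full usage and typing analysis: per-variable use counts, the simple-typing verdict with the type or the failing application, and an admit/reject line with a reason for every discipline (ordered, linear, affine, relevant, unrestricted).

usage: c=1; b=1; d=0; e=0; a [bound]=0
order of uses: b, c
typing: well-typed — term : T2
ordered: ✗ — d, e, a left unused
linear: ✗ — d, e, a left unused
affine: ✓ — no duplicate uses among c, b, d, e, a
relevant: ✗ — d, e, a left unused
unrestricted: ✓ — typability at T2 is all that's needed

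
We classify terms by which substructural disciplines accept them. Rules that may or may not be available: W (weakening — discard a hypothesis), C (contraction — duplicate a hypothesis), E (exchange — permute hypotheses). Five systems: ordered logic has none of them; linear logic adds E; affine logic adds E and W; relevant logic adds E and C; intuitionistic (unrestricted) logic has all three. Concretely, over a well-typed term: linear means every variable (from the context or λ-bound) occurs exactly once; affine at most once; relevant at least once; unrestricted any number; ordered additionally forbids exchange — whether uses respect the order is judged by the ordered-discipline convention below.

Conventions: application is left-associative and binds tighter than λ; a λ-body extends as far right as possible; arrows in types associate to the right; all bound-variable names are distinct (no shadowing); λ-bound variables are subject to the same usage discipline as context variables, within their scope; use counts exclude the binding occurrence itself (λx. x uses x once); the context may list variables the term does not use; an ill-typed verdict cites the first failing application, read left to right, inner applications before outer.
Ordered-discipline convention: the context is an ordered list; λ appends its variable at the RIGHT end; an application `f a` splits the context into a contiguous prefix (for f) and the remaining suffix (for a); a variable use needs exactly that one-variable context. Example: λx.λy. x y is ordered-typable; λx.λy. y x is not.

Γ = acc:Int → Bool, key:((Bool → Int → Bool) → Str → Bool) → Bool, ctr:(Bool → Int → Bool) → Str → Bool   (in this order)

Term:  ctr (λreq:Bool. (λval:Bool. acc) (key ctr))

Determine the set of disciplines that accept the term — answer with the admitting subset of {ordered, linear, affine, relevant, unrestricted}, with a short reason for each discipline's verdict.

admitted by: unrestricted
use counts: acc ×1; key ×1; ctr ×2; req (bound) ×0; val (bound) ×0
left-to-right use order: ctr, acc, key, ctr
typing: well-typed — term : Str → Bool
ordered: ✗ — repeated use of ctr ×2; unused: req, val — weakening required
linear: ✗ — repeated use of ctr ×2; unused: req, val — weakening required
affine: ✗ — repeated use of ctr ×2
relevant: ✗ — unused: req, val — weakening required
unrestricted: ✓ — well-typed at Str → Bool; no restrictions here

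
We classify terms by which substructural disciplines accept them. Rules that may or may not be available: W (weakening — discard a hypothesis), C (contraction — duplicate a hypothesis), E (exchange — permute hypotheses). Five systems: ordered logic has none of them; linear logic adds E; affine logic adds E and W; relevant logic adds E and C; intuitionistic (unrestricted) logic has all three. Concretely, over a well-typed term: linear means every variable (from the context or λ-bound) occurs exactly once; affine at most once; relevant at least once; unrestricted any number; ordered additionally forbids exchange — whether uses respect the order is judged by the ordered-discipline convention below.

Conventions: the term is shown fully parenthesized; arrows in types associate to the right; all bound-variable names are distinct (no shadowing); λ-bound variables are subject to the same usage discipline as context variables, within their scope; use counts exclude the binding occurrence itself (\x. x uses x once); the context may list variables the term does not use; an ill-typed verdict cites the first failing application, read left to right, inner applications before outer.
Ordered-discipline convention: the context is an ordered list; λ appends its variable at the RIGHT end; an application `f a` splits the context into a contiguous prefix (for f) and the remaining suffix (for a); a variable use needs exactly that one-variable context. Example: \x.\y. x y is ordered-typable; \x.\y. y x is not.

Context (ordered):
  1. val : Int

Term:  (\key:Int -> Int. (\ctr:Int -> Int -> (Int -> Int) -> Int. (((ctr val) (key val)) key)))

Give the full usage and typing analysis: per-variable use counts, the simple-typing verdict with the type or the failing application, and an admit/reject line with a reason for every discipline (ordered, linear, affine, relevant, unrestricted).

variable uses: val ×2; key (λ-bound) ×2; ctr (λ-bound) ×1
uses in reading order: ctr, val, key, val, key
typing: the term checks, with type (Int -> Int) -> (Int -> Int -> (Int -> Int) -> Int) -> Int
ordered: ✗, repeated use of val ×2, key ×2
linear: ✗, repeated use of val ×2, key ×2
affine: ✗, repeated use of val ×2, key ×2
relevant: ✓, none of val, key, ctr goes unused
unrestricted: ✓, simply typable at (Int -> Int) -> (Int -> Int -> (Int -> Int) -> Int) -> Int; W, C, E all held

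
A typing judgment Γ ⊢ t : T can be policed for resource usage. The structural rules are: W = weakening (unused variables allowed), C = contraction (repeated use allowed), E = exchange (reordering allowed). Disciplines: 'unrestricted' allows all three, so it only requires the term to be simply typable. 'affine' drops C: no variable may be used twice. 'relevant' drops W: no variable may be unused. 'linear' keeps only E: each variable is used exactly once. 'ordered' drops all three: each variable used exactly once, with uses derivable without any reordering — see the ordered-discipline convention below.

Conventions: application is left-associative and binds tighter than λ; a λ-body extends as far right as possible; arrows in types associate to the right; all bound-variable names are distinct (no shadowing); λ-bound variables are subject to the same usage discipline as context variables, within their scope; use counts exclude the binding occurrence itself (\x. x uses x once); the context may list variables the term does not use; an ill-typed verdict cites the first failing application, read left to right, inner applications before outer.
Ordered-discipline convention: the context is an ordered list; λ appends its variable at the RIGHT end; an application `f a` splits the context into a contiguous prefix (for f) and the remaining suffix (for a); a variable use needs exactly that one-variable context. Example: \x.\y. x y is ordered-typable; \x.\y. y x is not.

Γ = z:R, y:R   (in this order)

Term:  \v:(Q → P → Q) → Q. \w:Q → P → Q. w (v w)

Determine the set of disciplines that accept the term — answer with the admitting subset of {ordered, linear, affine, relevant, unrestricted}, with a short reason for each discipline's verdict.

admitting disciplines: unrestricted
variable uses: z=0; y=0; v (λ-bound)=1; w (λ-bound)=2
order of uses: w, v, w
typing: ✓ — ((Q → P → Q) → Q) → (Q → P → Q) → P → Q
ordered: ✗ — uses contraction: w ×2; needs weakening: z, y unused
linear: ✗ — uses contraction: w ×2; needs weakening: z, y unused
affine: ✗ — uses contraction: w ×2
relevant: ✗ — needs weakening: z, y unused
unrestricted: ✓ — type-checks (((Q → P → Q) → Q) → (Q → P → Q) → P → Q) and nothing is barred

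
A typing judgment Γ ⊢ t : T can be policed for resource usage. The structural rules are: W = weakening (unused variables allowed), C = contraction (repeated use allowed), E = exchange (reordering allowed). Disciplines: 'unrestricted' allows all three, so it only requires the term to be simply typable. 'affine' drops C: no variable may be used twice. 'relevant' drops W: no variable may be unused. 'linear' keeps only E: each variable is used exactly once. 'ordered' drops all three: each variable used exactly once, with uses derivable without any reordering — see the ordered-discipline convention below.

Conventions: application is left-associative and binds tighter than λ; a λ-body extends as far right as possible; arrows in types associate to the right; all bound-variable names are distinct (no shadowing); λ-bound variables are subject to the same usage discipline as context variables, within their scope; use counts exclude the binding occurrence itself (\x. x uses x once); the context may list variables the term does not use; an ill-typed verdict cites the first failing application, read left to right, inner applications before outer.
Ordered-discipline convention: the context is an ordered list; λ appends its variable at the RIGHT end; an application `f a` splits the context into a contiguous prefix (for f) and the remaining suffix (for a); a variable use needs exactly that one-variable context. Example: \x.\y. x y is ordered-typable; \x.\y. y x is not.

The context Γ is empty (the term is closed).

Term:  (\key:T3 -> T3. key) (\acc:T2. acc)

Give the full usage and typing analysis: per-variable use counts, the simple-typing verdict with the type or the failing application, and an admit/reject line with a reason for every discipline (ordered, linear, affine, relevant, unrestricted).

usage: key (bound): 1×; acc (bound): 1×
uses in reading order: key, acc
typing: ill-typed: an argument T2 -> T2 mismatches the expected T3 -> T3
ordered: ✗ — the type mismatch rejects it
linear: ✗ — not simply typable
affine: ✗ — fails simple typing
relevant: ✗ — a type mismatch blocks all five
unrestricted: ✗ — the type mismatch rejects it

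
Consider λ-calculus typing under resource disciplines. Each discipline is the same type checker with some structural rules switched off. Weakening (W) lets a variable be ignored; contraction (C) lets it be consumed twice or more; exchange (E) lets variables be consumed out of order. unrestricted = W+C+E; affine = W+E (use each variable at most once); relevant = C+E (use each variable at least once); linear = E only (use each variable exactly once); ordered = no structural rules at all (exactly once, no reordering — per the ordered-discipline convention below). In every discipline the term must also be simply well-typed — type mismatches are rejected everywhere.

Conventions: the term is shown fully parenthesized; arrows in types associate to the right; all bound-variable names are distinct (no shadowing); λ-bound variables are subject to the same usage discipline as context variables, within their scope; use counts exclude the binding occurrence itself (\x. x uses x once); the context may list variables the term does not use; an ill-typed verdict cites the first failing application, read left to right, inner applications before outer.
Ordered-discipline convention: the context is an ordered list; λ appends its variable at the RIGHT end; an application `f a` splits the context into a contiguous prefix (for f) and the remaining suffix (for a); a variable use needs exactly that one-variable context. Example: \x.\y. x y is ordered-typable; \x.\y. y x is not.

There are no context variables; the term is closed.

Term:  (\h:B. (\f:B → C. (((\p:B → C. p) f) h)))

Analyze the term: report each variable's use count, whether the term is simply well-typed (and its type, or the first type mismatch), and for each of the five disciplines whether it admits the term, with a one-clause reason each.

usage: h [bound]=1, f [bound]=1, p [bound]=1
use order (left to right): p, f, h
typing: ✓ — B → (B → C) → C
ordered ✗ (no contiguous prefix/suffix split fits p, f, h)
linear ✓ (each of h, f, p used exactly once)
affine ✓ (at most one use each (h, f, p))
relevant ✓ (at least one use each (h, f, p))
unrestricted ✓ (typability at B → (B → C) → C is all that's needed)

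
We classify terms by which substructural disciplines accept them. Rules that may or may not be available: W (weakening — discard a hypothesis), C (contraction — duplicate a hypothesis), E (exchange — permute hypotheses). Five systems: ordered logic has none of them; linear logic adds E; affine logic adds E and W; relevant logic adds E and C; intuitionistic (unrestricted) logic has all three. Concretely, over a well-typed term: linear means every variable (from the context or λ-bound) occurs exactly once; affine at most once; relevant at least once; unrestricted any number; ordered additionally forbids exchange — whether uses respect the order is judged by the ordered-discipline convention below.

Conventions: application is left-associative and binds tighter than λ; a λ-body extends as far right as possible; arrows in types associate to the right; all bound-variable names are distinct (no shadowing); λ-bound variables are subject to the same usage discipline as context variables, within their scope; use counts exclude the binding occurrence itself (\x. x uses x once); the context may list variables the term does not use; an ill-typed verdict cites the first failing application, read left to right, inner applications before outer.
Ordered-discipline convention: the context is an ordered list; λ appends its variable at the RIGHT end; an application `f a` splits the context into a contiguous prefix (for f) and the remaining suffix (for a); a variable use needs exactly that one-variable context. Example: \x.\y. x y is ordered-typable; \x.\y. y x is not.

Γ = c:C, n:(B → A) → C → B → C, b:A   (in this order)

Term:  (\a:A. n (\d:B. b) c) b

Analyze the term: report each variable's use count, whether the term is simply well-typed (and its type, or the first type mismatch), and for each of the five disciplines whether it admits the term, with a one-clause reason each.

usage: c ×1; n ×1; b ×2; a (bound) ×0; d (bound) ×0
use order (left to right): n, b, c, b
typing: well-typed — term : B → C
ordered ✗ (uses contraction: b ×2; a, d never used (weakening))
linear ✗ (uses contraction: b ×2; a, d never used (weakening))
affine ✗ (uses contraction: b ×2)
relevant ✗ (a, d never used (weakening))
unrestricted ✓ (simply typable at B → C; W, C, E all held)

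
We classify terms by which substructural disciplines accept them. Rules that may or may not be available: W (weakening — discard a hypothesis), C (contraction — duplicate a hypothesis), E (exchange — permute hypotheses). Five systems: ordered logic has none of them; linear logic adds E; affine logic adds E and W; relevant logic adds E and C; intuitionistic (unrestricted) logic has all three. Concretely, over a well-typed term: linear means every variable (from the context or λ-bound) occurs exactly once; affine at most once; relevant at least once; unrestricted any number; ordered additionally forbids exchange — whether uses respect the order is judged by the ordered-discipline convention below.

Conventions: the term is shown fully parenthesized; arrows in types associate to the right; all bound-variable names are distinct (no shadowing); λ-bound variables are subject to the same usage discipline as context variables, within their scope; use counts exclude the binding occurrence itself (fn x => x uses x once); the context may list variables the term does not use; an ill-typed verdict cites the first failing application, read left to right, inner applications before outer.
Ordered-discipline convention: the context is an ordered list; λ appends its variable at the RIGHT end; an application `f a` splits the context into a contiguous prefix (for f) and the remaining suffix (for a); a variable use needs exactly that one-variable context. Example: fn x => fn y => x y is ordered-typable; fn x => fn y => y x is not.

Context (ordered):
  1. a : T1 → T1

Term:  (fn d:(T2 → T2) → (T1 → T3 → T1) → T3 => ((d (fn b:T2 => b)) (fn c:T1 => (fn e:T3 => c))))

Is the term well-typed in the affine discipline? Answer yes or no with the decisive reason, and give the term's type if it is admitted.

yes — none of a, d, b, c, e used more than once; term : ((T2 → T2) → (T1 → T3 → T1) → T3) → T3
use counts: a=0; d (λ-bound)=1; b (λ-bound)=1; c (λ-bound)=1; e (λ-bound)=0
use order (left to right): d, b, c
typing: well-typed at ((T2 → T2) → (T1 → T3 → T1) → T3) → T3
across the five disciplines: ordered ✗ · linear ✗ · affine ✓ · relevant ✗ · unrestricted ✓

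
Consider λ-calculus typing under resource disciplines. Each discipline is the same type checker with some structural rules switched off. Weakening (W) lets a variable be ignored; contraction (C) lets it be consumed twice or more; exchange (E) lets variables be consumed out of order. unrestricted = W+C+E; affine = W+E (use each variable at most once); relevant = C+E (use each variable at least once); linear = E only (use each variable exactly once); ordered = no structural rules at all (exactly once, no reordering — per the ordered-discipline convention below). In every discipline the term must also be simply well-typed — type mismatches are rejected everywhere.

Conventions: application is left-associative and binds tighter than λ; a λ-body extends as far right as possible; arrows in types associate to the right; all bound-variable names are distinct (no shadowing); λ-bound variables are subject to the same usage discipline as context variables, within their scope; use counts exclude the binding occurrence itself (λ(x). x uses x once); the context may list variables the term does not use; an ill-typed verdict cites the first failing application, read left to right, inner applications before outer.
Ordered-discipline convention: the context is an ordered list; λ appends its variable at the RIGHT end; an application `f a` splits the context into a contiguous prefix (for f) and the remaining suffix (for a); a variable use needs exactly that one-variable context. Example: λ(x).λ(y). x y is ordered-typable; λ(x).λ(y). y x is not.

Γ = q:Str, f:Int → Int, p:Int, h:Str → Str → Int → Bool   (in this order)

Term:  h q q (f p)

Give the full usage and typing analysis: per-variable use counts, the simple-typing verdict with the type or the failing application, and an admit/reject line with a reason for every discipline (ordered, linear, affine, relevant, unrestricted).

variable uses: q ×2, f ×1, p ×1, h ×1
order of uses: h, q, q, f, p
typing: well-typed at Bool
ordered: ✗, uses contraction: q ×2
linear: ✗, uses contraction: q ×2
affine: ✗, uses contraction: q ×2
relevant: ✓, at least one use each (q, f, p, h)
unrestricted: ✓, well-typed at Bool; no restrictions here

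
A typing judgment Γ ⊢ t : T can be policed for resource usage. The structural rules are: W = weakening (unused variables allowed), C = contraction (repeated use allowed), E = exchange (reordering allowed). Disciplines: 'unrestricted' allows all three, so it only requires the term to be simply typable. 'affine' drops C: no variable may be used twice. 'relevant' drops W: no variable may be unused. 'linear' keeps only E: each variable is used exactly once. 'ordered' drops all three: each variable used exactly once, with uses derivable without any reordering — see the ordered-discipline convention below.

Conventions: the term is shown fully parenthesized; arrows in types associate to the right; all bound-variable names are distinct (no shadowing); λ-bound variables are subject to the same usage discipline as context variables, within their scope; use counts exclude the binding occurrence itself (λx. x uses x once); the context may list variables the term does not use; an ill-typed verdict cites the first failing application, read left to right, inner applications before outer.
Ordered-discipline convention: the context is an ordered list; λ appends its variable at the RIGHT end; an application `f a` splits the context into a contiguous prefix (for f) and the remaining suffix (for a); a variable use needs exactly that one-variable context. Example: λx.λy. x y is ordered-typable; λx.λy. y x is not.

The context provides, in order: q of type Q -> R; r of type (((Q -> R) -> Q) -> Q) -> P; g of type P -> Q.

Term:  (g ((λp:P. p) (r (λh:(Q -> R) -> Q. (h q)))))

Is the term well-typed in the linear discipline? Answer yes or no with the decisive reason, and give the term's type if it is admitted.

yes — exactly-once usage across q, r, g, p, h; term : Q
counts: q=1; r=1; g=1; p (λ-bound)=1; h (λ-bound)=1
use order (left to right): g, p, r, h, q
typing: well-typed — term : Q
per-discipline verdicts: ordered ✗; linear ✓; affine ✓; relevant ✓; unrestricted ✓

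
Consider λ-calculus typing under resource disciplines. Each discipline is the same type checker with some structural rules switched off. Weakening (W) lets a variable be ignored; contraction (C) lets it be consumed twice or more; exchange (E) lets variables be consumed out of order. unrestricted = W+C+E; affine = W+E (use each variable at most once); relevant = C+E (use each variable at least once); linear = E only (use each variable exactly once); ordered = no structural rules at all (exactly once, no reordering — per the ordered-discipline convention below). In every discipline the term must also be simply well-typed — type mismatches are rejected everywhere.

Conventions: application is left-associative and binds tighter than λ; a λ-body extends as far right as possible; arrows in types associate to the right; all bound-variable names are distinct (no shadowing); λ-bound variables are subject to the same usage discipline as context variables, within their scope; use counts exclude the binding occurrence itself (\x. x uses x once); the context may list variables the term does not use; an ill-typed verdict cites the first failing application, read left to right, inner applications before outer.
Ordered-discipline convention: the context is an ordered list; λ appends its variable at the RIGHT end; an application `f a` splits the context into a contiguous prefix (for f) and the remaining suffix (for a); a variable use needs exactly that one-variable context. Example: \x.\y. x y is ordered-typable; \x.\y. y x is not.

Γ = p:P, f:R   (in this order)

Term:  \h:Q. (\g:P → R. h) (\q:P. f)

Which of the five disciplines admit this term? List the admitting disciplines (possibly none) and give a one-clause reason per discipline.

admitted by: affine, unrestricted
variable uses: p ×0, f ×1, h (bound) ×1, g (bound) ×0, q (bound) ×0
order of uses: h, f
typing: the term checks, with type Q → Q
ordered ✗ (unused: p, g, q — weakening required)
linear ✗ (unused: p, g, q — weakening required)
affine ✓ (p, f, h, g, q: no repeats, contraction unneeded)
relevant ✗ (unused: p, g, q — weakening required)
unrestricted ✓ (type-checks (Q → Q) and nothing is barred)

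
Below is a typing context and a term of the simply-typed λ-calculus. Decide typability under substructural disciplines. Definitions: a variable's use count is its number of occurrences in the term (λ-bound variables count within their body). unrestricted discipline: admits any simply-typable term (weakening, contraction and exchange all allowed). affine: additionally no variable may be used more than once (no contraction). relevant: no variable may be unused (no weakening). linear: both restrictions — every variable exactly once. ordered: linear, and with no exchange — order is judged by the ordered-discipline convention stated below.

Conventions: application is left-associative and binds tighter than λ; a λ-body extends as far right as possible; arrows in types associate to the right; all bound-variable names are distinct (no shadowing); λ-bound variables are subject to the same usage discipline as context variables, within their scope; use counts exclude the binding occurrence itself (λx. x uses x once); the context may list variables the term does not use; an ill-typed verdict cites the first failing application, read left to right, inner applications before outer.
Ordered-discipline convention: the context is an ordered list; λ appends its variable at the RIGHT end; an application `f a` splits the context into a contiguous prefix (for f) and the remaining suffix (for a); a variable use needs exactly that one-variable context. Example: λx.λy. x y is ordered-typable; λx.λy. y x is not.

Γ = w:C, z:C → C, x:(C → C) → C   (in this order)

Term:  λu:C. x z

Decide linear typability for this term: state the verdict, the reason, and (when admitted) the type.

no — w, u left unused
counts: w=0, z=1, x=1, u [bound]=0
uses in reading order: x, z
typing: well-typed — term : C → C
summary: ordered ✗, linear ✗, affine ✓, relevant ✗, unrestricted ✓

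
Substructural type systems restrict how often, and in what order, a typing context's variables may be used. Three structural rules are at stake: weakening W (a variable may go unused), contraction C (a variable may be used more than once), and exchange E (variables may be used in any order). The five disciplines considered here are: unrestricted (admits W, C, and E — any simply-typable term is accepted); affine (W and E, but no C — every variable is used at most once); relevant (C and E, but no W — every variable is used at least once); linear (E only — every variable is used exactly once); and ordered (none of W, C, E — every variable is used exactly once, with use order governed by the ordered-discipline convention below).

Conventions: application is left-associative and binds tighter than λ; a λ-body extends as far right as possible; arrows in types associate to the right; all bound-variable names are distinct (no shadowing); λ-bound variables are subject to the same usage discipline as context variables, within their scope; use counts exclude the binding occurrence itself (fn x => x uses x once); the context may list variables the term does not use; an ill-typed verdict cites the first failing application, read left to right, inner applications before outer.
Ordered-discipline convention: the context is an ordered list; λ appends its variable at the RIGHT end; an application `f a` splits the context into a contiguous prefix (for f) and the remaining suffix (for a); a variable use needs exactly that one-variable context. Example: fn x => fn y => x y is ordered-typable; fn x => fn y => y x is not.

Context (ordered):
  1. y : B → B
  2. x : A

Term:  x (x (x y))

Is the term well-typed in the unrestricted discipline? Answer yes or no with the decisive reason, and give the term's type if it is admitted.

no — a type mismatch blocks all five
variable uses: y: 1×, x: 3×
use order (left to right): x, x, x, y
typing: ill-typed: applying a non-function (A)
summary: ordered ✗ | linear ✗ | affine ✗ | relevant ✗ | unrestricted ✗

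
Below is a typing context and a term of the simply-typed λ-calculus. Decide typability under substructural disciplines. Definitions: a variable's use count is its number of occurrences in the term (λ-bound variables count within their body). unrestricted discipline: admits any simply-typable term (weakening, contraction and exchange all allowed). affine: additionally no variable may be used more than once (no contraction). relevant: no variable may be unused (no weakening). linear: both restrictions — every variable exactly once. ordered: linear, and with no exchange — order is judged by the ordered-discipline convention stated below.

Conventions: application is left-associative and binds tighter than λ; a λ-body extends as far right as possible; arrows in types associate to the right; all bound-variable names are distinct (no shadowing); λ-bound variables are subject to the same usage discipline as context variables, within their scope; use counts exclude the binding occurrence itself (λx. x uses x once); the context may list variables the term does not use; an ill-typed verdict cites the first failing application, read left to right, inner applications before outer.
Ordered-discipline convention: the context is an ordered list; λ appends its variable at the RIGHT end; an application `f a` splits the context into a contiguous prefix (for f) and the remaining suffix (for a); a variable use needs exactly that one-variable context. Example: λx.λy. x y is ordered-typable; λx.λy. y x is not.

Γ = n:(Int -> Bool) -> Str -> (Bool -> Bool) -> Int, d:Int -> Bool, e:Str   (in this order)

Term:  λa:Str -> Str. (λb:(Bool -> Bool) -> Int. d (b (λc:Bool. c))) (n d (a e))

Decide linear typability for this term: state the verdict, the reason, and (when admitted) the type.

no — needs contraction — d ×2
variable uses: n: 1; d: 2; e: 1; a (λ-bound): 1; b (λ-bound): 1; c (λ-bound): 1
order of uses: d, b, c, n, d, a, e
typing: the term checks, with type (Str -> Str) -> Bool
summary: ordered ✗; linear ✗; affine ✗; relevant ✓; unrestricted ✓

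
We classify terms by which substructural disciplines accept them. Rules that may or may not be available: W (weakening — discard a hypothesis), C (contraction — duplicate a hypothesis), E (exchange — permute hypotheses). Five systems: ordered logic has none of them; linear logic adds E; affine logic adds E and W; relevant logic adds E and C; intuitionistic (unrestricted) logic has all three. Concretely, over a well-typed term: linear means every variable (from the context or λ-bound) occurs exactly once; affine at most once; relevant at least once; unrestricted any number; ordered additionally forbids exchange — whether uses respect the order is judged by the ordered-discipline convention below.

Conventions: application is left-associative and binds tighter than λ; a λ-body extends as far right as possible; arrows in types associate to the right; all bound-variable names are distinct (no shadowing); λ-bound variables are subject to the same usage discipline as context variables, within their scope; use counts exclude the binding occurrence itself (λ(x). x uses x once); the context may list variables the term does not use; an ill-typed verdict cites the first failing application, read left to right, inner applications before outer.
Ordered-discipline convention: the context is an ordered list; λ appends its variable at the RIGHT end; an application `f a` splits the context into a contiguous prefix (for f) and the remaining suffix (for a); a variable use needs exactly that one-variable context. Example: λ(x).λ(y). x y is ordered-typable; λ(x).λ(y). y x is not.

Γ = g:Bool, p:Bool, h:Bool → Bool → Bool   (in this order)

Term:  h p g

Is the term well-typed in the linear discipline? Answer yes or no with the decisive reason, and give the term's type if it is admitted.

yes — exactly-once usage across g, p, h; term : Bool
variable uses: g ×1; p ×1; h ×1
use order (left to right): h, p, g
typing: ✓ — Bool
summary: ordered ✗; linear ✓; affine ✓; relevant ✓; unrestricted ✓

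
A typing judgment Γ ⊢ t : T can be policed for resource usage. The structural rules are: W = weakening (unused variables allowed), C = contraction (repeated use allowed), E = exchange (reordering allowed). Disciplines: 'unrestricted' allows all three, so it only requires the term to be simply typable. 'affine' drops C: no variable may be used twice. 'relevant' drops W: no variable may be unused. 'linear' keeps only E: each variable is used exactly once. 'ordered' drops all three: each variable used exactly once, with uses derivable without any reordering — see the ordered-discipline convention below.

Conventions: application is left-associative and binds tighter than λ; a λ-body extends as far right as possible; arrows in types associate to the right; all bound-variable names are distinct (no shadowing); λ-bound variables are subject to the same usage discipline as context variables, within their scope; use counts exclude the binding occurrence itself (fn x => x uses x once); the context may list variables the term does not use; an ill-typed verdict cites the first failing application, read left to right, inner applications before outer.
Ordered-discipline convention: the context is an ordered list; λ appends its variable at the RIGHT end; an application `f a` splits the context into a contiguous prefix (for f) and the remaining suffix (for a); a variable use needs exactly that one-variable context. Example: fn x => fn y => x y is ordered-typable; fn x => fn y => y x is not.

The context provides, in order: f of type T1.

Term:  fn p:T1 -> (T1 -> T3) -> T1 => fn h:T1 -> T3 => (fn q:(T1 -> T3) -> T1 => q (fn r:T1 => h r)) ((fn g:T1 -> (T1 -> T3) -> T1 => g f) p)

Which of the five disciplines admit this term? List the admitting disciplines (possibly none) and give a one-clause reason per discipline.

admitted by: linear, affine, relevant, unrestricted
counts: f: 1; p (bound): 1; h (bound): 1; q (bound): 1; r (bound): 1; g (bound): 1
use order (left to right): q, h, r, g, f, p
typing: ✓ — (T1 -> (T1 -> T3) -> T1) -> (T1 -> T3) -> T1
ordered ✗ (use order q, h, r, g, f, p needs exchange)
linear ✓ (exactly-once usage across f, p, h, q, r, g)
affine ✓ (no duplicate uses among f, p, h, q, r, g)
relevant ✓ (none of f, p, h, q, r, g goes unused)
unrestricted ✓ (type-checks ((T1 -> (T1 -> T3) -> T1) -> (T1 -> T3) -> T1) and nothing is barred)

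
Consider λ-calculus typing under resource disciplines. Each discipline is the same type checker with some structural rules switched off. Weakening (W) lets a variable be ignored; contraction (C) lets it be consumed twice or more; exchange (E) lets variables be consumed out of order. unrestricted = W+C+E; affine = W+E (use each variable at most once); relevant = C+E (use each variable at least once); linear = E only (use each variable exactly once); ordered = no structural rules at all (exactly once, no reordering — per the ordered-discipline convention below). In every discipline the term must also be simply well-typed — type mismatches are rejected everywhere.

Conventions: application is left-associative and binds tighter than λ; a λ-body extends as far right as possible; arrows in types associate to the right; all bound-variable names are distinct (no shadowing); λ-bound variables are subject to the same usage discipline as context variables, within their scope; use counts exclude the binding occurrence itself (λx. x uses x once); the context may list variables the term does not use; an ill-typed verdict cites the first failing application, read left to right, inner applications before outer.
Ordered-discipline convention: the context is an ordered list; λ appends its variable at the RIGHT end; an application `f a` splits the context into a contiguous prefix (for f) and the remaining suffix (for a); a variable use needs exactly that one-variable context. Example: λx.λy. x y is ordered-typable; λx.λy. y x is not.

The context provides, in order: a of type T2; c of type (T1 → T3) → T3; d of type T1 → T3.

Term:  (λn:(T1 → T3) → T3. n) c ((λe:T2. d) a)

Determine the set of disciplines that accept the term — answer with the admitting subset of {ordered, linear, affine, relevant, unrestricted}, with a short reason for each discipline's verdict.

admitted by: affine, unrestricted
counts: a=1; c=1; d=1; n (bound)=1; e (bound)=0
order of uses: n, c, d, a
typing: well-typed at T3
ordered ✗ (e never used (weakening))
linear ✗ (e never used (weakening))
affine ✓ (no duplicate uses among a, c, d, n, e)
relevant ✗ (e never used (weakening))
unrestricted ✓ (type-checks (T3) and nothing is barred)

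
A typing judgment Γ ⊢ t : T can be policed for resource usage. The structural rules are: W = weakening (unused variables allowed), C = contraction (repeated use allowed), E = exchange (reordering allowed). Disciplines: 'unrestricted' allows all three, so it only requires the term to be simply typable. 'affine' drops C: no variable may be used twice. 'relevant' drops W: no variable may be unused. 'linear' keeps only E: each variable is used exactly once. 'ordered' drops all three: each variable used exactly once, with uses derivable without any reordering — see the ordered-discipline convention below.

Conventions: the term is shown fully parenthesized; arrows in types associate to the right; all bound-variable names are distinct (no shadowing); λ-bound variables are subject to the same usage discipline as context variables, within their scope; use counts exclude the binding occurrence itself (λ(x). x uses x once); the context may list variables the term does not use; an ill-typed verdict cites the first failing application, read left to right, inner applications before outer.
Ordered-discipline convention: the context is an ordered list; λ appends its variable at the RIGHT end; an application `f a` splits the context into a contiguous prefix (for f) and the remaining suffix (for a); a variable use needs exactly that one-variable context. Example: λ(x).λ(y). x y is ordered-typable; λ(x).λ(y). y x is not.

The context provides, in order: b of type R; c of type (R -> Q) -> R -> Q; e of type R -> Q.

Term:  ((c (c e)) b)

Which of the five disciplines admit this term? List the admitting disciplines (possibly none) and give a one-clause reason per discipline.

accepted by: relevant, unrestricted
use counts: b ×1, c ×2, e ×1
uses in reading order: c, c, e, b
typing: well-typed — term : Q
ordered: ✗ — c ×2 used more than once (contraction)
linear: ✗ — c ×2 used more than once (contraction)
affine: ✗ — c ×2 used more than once (contraction)
relevant: ✓ — b, c, e: all used, weakening unneeded
unrestricted: ✓ — typability at Q is all that's needed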